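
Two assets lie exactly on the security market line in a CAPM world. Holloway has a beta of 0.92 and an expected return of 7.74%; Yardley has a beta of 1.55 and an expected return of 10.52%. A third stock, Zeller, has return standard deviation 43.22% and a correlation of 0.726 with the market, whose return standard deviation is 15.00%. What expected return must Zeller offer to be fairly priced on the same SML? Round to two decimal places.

MRP = (10.52% − 7.74%) / (1.55 − 0.92) = 4.4127%
R_f = 7.74% − 0.92 × 4.4127% = 3.6803%
β_Zeller = ρ·σ_i/σ_m = 0.726 × 43.22 / 15.00 = 2.0918
E(R_Zeller) = R_f + β × MRP = 3.6803% + 2.0918 × 4.4127% = 12.91%

12.91%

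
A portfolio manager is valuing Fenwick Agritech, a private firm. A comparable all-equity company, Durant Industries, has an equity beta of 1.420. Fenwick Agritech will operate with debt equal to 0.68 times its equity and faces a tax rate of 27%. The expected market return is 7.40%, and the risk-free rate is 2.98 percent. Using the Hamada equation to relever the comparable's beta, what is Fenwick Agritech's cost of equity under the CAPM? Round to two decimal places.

12.37%

β_L = β_U × [1 + (1 − t)(D/E)] = 1.420 × [1 + (1 − 0.27) × 0.68]
    = 1.420 × [1 + 0.73 × 0.68] = 1.420 × 1.4964 = 2.1249
MRP = 7.40% − 2.98% = 4.42%
E(R) = R_f + β_L × MRP = 2.98% + 2.1249 × 4.42% = 12.37%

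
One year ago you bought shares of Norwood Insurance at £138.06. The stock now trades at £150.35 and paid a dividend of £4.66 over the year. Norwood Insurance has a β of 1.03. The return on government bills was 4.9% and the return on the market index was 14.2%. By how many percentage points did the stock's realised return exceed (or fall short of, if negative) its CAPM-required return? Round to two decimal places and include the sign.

-2.20%

Realised HPR = (P1 + D1 − P0) / P0 = (150.35 + 4.66 − 138.06) / 138.06 = 16.95 / 138.06 = 12.2773%
MRP = 14.2% − 4.9% = 9.30%
CAPM required = R_f + β·MRP = 4.9% + 1.03 × 9.3% = 14.4790%
α = realised − required = 12.2773% − 14.4790% = -2.20%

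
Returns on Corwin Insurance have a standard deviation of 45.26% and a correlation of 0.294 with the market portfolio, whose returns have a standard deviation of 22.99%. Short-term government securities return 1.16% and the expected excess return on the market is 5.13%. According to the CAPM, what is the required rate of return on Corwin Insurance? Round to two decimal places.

β = ρ × σ_i / σ_m = 0.294 × 45.26% / 22.99% = 0.5788
E(R) = 1.16% + 0.5788 × 5.13% = 4.13%

4.13%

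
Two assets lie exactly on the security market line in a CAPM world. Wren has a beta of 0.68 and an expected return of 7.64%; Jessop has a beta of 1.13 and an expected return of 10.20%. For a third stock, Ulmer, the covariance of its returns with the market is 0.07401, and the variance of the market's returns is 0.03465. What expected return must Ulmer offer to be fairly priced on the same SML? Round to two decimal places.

MRP = (10.20% − 7.64%) / (1.13 − 0.68) = 5.6889%
R_f = 7.64% − 0.68 × 5.6889% = 3.7715%
β_Ulmer = Cov / Var(R_m) = 0.07401 / 0.03465 = 2.1359
E(R_Ulmer) = R_f + β × MRP = 3.7715% + 2.1359 × 5.6889% = 15.92%

15.92%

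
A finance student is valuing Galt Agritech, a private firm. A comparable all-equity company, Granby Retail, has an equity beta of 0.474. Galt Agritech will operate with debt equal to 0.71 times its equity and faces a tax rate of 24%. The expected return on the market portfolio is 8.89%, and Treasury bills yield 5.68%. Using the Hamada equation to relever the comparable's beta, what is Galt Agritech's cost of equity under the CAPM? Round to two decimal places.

8.02%

β_L = β_U × [1 + (1 − t)(D/E)] = 0.474 × [1 + (1 − 0.24) × 0.71]
    = 0.474 × [1 + 0.76 × 0.71] = 0.474 × 1.5396 = 0.7298
MRP = 8.89% − 5.68% = 3.21%
E(R) = R_f + β_L × MRP = 5.68% + 0.7298 × 3.21% = 8.02%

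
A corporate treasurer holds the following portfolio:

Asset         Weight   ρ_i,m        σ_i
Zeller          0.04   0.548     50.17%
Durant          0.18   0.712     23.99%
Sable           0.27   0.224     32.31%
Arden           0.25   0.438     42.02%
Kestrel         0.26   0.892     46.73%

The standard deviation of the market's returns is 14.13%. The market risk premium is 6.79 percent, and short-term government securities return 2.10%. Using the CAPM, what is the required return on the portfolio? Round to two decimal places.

12.46%

β_Zeller = 0.548 × 50.17% / 14.13% = 1.9457
β_Durant = 0.712 × 23.99% / 14.13% = 1.2088
β_Sable = 0.224 × 32.31% / 14.13% = 0.5122
β_Arden = 0.438 × 42.02% / 14.13% = 1.3025
β_Kestrel = 0.892 × 46.73% / 14.13% = 2.9500
β_P = Σ w_i β_i = 0.04×1.9457 + 0.18×1.2088 + 0.27×0.5122 + 0.25×1.3025 + 0.26×2.9500 = 1.5263
E(R_P) = R_f + β_P × MRP = 2.10% + 1.5263 × 6.79% = 12.46%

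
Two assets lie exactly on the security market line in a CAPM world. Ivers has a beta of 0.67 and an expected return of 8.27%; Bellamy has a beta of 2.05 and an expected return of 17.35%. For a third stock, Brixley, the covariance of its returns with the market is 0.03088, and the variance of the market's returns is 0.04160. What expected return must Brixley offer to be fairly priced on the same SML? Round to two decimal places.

MRP = (17.35% − 8.27%) / (2.05 − 0.67) = 6.5797%
R_f = 8.27% − 0.67 × 6.5797% = 3.8616%
β_Brixley = Cov / Var(R_m) = 0.03088 / 0.04160 = 0.7423
E(R_Brixley) = R_f + β × MRP = 3.8616% + 0.7423 × 6.5797% = 8.75%

8.75%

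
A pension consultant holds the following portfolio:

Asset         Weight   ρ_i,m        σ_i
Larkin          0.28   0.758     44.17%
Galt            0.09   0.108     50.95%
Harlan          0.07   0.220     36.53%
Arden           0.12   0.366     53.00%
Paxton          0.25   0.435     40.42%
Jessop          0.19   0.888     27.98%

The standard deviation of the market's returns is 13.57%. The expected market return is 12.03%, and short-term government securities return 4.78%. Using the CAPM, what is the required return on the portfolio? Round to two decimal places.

16.47%

β_Larkin = 0.758 × 44.17% / 13.57% = 2.4673
β_Galt = 0.108 × 50.95% / 13.57% = 0.4055
β_Harlan = 0.220 × 36.53% / 13.57% = 0.5922
β_Arden = 0.366 × 53.00% / 13.57% = 1.4295
β_Paxton = 0.435 × 40.42% / 13.57% = 1.2957
β_Jessop = 0.888 × 27.98% / 13.57% = 1.8310
β_P = Σ w_i β_i = 0.28×2.4673 + 0.09×0.4055 + 0.07×0.5922 + 0.12×1.4295 + 0.25×1.2957 + 0.19×1.8310 = 1.6121
MRP = 12.03% − 4.78% = 7.25%
E(R_P) = R_f + β_P × MRP = 4.78% + 1.6121 × 7.25% = 16.47%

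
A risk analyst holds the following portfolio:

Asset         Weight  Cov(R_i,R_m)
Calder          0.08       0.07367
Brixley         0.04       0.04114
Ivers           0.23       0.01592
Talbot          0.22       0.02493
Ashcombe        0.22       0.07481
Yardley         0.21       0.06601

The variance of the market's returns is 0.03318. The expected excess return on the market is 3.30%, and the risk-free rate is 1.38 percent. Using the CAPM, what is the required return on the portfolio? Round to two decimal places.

β_Calder = 0.07367 / 0.03318 = 2.2203
β_Brixley = 0.04114 / 0.03318 = 1.2399
β_Ivers = 0.01592 / 0.03318 = 0.4798
β_Talbot = 0.02493 / 0.03318 = 0.7514
β_Ashcombe = 0.07481 / 0.03318 = 2.2547
β_Yardley = 0.06601 / 0.03318 = 1.9895
β_P = Σ w_i β_i = 0.08×2.2203 + 0.04×1.2399 + 0.23×0.4798 + 0.22×0.7514 + 0.22×2.2547 + 0.21×1.9895 = 1.4167
E(R_P) = R_f + β_P × MRP = 1.38% + 1.4167 × 3.30% = 6.06%

6.06%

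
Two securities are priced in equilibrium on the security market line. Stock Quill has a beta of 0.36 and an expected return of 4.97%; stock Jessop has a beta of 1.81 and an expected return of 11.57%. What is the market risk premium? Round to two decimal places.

4.55%

Both satisfy E(R) = R_f + β·MRP, so the slope of the SML is
MRP = (11.57% − 4.97%) / (1.81 − 0.36) = 6.60% / 1.45 = 4.5517%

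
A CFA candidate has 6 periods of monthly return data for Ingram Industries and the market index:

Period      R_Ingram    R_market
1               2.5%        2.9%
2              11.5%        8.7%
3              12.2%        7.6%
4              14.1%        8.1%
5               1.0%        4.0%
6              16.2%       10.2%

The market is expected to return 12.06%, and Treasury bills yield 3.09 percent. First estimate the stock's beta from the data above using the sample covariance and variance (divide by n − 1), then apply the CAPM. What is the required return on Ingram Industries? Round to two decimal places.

22.10%

Mean R_i = (2.5 + 11.5 + 12.2 + 14.1 + 1.0 + 16.2) / 6 = 9.5833%
Mean R_m = (2.9 + 8.7 + 7.6 + 8.1 + 4.0 + 10.2) / 6 = 6.9167%
Σ(R_i − R̄_i)(R_m − R̄_m) = 85.7617  ⇒  Cov = 85.7617 / 5 = 17.1523
Σ(R_m − R̄_m)² = 40.4683  ⇒  Var(R_m) = 40.4683 / 5 = 8.0937
β = Cov / Var(R_m) = 17.1523 / 8.0937 = 2.1192
MRP = 12.06% − 3.09% = 8.97%
E(R) = R_f + β × MRP = 3.09% + 2.1192 × 8.97% = 22.10%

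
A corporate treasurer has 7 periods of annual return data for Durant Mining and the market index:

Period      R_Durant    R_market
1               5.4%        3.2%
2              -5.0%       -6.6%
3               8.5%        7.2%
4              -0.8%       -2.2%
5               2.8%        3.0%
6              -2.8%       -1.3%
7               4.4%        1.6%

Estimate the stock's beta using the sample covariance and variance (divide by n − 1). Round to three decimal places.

Mean R_i = (5.4 − 5.0 + 8.5 − 0.8 + 2.8 − 2.8 + 4.4) / 7 = 1.7857%
Mean R_m = (3.2 − 6.6 + 7.2 − 2.2 + 3.0 − 1.3 + 1.6) / 7 = 0.7000%
Σ(R_i − R̄_i)(R_m − R̄_m) = 123.5700  ⇒  Cov = 123.5700 / 6 = 20.5950
Σ(R_m − R̄_m)² = 120.3000  ⇒  Var(R_m) = 120.3000 / 6 = 20.0500
β = Cov / Var(R_m) = 20.5950 / 20.0500 = 1.0272

1.027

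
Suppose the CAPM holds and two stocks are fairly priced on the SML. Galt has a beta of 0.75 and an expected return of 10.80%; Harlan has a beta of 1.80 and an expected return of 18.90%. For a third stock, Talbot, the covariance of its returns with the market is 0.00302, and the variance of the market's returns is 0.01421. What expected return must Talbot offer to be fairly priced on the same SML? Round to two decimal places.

6.65%

MRP = (18.90% − 10.80%) / (1.80 − 0.75) = 7.7143%
R_f = 10.80% − 0.75 × 7.7143% = 5.0143%
β_Talbot = Cov / Var(R_m) = 0.00302 / 0.01421 = 0.2125
E(R_Talbot) = R_f + β × MRP = 5.0143% + 0.2125 × 7.7143% = 6.65%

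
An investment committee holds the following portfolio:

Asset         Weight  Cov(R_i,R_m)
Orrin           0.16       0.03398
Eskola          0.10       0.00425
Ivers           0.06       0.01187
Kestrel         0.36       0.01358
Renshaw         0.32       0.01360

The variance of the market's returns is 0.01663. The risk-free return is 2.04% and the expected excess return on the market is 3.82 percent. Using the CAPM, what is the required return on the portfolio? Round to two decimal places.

5.67%

β_Orrin = 0.03398 / 0.01663 = 2.0433
β_Eskola = 0.00425 / 0.01663 = 0.2556
β_Ivers = 0.01187 / 0.01663 = 0.7138
β_Kestrel = 0.01358 / 0.01663 = 0.8166
β_Renshaw = 0.01360 / 0.01663 = 0.8178
β_P = Σ w_i β_i = 0.16×2.0433 + 0.10×0.2556 + 0.06×0.7138 + 0.36×0.8166 + 0.32×0.8178 = 0.9510
E(R_P) = R_f + β_P × MRP = 2.04% + 0.9510 × 3.82% = 5.67%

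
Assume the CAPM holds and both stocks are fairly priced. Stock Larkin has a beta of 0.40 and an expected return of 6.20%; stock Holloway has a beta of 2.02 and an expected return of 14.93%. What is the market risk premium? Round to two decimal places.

Both satisfy E(R) = R_f + β·MRP, so the slope of the SML is
MRP = (14.93% − 6.20%) / (2.02 − 0.40) = 8.73% / 1.62 = 5.3889%

5.39%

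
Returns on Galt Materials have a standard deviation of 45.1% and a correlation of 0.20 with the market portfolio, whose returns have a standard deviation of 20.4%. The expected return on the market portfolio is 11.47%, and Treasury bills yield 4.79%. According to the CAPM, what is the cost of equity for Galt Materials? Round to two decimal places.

β = ρ × σ_i / σ_m = 0.20 × 45.1% / 20.4% = 0.4422
MRP = 11.47% − 4.79% = 6.68%
E(R) = 4.79% + 0.4422 × 6.68% = 7.74%

7.74%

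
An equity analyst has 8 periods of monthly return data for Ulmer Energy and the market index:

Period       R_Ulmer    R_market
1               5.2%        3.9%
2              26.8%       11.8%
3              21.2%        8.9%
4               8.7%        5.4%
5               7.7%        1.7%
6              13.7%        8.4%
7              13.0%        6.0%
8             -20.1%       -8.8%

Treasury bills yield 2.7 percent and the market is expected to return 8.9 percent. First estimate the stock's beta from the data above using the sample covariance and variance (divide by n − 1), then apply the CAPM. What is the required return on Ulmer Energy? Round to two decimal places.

Mean R_i = (5.2 + 26.8 + 21.2 + 8.7 + 7.7 + 13.7 + 13.0 − 20.1) / 8 = 9.5250%
Mean R_m = (3.9 + 11.8 + 8.9 + 5.4 + 1.7 + 8.4 + 6.0 − 8.8) / 8 = 4.6625%
Σ(R_i − R̄_i)(R_m − R̄_m) = 599.9475  ⇒  Cov = 599.9475 / 7 = 85.7068
Σ(R_m − R̄_m)² = 275.7988  ⇒  Var(R_m) = 275.7988 / 7 = 39.3998
β = Cov / Var(R_m) = 85.7068 / 39.3998 = 2.1753
MRP = 8.9% − 2.7% = 6.20%
E(R) = R_f + β × MRP = 2.7% + 2.1753 × 6.2% = 16.19%

16.19%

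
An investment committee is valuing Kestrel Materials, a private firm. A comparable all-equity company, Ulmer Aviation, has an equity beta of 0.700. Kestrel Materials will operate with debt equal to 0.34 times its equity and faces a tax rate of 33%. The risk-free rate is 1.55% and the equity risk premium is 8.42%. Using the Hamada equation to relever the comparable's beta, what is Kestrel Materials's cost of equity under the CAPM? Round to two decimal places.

8.79%

β_L = β_U × [1 + (1 − t)(D/E)] = 0.700 × [1 + (1 − 0.33) × 0.34]
    = 0.700 × [1 + 0.67 × 0.34] = 0.700 × 1.2278 = 0.8595
E(R) = R_f + β_L × MRP = 1.55% + 0.8595 × 8.42% = 8.79%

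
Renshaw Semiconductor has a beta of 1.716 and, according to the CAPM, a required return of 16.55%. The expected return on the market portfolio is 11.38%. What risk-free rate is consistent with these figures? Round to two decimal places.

4.16%

E(R) = R_f + β(E(R_m) − R_f) = R_f(1 − β) + β·E(R_m)
16.55% = R_f × (1 − 1.716) + 1.716 × 11.38%
16.55% = R_f × -0.716 + 19.52808%
R_f = (16.55% − 19.52808%) / -0.716 = 4.16%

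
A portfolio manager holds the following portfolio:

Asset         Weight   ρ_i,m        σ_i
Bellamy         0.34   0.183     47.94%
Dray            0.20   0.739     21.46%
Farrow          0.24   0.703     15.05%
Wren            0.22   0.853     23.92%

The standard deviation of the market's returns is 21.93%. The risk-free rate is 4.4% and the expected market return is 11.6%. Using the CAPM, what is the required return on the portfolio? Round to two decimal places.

8.73%

β_Bellamy = 0.183 × 47.94% / 21.93% = 0.4000
β_Dray = 0.739 × 21.46% / 21.93% = 0.7232
β_Farrow = 0.703 × 15.05% / 21.93% = 0.4825
β_Wren = 0.853 × 23.92% / 21.93% = 0.9304
β_P = Σ w_i β_i = 0.34×0.4000 + 0.20×0.7232 + 0.24×0.4825 + 0.22×0.9304 = 0.6011
MRP = 11.6% − 4.4% = 7.20%
E(R_P) = R_f + β_P × MRP = 4.4% + 0.6011 × 7.2% = 8.73%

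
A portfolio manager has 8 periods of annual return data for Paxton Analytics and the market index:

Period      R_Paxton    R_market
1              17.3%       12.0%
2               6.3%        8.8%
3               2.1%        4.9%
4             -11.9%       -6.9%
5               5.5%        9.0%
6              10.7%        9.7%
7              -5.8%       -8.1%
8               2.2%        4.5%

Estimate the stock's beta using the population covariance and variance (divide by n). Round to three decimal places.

1.106

Mean R_i = (17.3 + 6.3 + 2.1 − 11.9 + 5.5 + 10.7 − 5.8 + 2.2) / 8 = 3.3000%
Mean R_m = (12.0 + 8.8 + 4.9 − 6.9 + 9.0 + 9.7 − 8.1 + 4.5) / 8 = 4.2375%
Σ(R_i − R̄_i)(R_m − R̄_m) = 453.7400  ⇒  Cov = 453.7400 / 8 = 56.7175
Σ(R_m − R̄_m)² = 410.3588  ⇒  Var(R_m) = 410.3588 / 8 = 51.2949
β = Cov / Var(R_m) = 56.7175 / 51.2949 = 1.1057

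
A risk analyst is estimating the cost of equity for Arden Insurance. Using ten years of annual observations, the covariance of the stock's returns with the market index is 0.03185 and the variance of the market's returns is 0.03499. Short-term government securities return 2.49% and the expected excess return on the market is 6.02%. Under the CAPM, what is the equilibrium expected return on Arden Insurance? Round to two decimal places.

7.97%

β = Cov(R_i, R_m) / Var(R_m) = 0.03185 / 0.03499 = 0.9103
E(R) = R_f + β × MRP = 2.49% + 0.9103 × 6.02% = 7.97%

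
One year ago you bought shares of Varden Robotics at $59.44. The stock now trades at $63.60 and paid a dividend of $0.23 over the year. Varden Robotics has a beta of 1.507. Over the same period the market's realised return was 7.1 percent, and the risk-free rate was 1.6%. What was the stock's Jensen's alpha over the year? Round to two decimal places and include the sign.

-2.50%

Realised HPR = (P1 + D1 − P0) / P0 = (63.60 + 0.23 − 59.44) / 59.44 = 4.39 / 59.44 = 7.3856%
MRP = 7.1% − 1.6% = 5.50%
CAPM required = R_f + β·MRP = 1.6% + 1.507 × 5.5% = 9.8885%
α = realised − required = 7.3856% − 9.8885% = -2.50%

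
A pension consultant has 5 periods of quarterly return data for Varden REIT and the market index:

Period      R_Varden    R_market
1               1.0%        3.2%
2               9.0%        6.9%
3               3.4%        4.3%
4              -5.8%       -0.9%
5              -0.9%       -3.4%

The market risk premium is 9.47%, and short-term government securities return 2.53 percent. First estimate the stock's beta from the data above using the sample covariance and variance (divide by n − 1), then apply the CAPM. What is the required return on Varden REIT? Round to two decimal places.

12.88%

Mean R_i = (1.0 + 9.0 + 3.4 − 5.8 − 0.9) / 5 = 1.3400%
Mean R_m = (3.2 + 6.9 + 4.3 − 0.9 − 3.4) / 5 = 2.0200%
Σ(R_i − R̄_i)(R_m − R̄_m) = 74.6660  ⇒  Cov = 74.6660 / 4 = 18.6665
Σ(R_m − R̄_m)² = 68.3080  ⇒  Var(R_m) = 68.3080 / 4 = 17.0770
β = Cov / Var(R_m) = 18.6665 / 17.0770 = 1.0931
E(R) = R_f + β × MRP = 2.53% + 1.0931 × 9.47% = 12.88%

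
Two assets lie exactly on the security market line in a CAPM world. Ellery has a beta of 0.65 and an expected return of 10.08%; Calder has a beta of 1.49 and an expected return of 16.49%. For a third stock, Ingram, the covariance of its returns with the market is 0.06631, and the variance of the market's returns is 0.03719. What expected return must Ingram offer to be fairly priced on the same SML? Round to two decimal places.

MRP = (16.49% − 10.08%) / (1.49 − 0.65) = 7.6310%
R_f = 10.08% − 0.65 × 7.6310% = 5.1199%
β_Ingram = Cov / Var(R_m) = 0.06631 / 0.03719 = 1.7830
E(R_Ingram) = R_f + β × MRP = 5.1199% + 1.7830 × 7.6310% = 18.73%

18.73%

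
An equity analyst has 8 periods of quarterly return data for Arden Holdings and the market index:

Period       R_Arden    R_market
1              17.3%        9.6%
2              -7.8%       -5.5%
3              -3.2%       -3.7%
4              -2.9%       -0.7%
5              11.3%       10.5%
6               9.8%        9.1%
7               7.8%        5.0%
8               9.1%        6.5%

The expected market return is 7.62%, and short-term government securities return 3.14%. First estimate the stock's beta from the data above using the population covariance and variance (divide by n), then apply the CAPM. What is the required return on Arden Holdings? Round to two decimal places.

9.09%

Mean R_i = (17.3 − 7.8 − 3.2 − 2.9 + 11.3 + 9.8 + 7.8 + 9.1) / 8 = 5.1750%
Mean R_m = (9.6 − 5.5 − 3.7 − 0.7 + 10.5 + 9.1 + 5.0 + 6.5) / 8 = 3.8500%
Σ(R_i − R̄_i)(R_m − R̄_m) = 369.4400  ⇒  Cov = 369.4400 / 8 = 46.1800
Σ(R_m − R̄_m)² = 278.3200  ⇒  Var(R_m) = 278.3200 / 8 = 34.7900
β = Cov / Var(R_m) = 46.1800 / 34.7900 = 1.3274
MRP = 7.62% − 3.14% = 4.48%
E(R) = R_f + β × MRP = 3.14% + 1.3274 × 4.48% = 9.09%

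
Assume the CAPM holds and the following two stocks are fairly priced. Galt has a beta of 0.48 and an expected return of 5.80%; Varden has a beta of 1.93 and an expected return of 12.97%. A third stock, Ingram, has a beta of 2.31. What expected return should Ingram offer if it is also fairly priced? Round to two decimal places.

14.85%

MRP (SML slope) = (12.97% − 5.80%) / (1.93 − 0.48) = 7.17% / 1.45 = 4.9448%
R_f (intercept) = 5.80% − 0.48 × 4.9448% = 3.4265%
E(R_Ingram) = R_f + β × MRP = 3.4265% + 2.31 × 4.9448% = 14.85%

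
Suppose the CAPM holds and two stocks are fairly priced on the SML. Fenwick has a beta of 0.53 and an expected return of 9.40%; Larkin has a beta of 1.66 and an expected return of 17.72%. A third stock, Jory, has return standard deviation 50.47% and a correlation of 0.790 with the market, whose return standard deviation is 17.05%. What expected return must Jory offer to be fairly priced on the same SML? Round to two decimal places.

22.72%

MRP = (17.72% − 9.40%) / (1.66 − 0.53) = 7.3628%
R_f = 9.40% − 0.53 × 7.3628% = 5.4977%
β_Jory = ρ·σ_i/σ_m = 0.790 × 50.47 / 17.05 = 2.3385
E(R_Jory) = R_f + β × MRP = 5.4977% + 2.3385 × 7.3628% = 22.72%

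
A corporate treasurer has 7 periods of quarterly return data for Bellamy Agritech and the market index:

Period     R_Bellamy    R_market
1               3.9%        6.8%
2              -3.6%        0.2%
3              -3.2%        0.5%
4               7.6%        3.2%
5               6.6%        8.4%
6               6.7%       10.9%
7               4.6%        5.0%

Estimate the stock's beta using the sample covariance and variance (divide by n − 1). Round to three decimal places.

0.905

Mean R_i = (3.9 − 3.6 − 3.2 + 7.6 + 6.6 + 6.7 + 4.6) / 7 = 3.2286%
Mean R_m = (6.8 + 0.2 + 0.5 + 3.2 + 8.4 + 10.9 + 5.0) / 7 = 5.0000%
Σ(R_i − R̄_i)(R_m − R̄_m) = 86.9900  ⇒  Cov = 86.9900 / 6 = 14.4983
Σ(R_m − R̄_m)² = 96.1400  ⇒  Var(R_m) = 96.1400 / 6 = 16.0233
β = Cov / Var(R_m) = 14.4983 / 16.0233 = 0.9048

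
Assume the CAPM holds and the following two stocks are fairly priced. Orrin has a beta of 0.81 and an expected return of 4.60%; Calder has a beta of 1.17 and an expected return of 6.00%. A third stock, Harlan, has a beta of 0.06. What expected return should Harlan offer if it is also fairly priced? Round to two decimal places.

1.68%

MRP (SML slope) = (6.00% − 4.60%) / (1.17 − 0.81) = 1.40% / 0.36 = 3.8889%
R_f (intercept) = 4.60% − 0.81 × 3.8889% = 1.4500%
E(R_Harlan) = R_f + β × MRP = 1.4500% + 0.06 × 3.8889% = 1.68%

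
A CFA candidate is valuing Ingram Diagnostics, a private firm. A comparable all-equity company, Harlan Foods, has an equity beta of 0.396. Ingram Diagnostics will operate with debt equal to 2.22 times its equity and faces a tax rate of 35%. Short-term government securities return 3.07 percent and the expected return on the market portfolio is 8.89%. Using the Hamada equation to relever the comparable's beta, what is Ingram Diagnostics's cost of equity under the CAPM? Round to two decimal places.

8.70%

β_L = β_U × [1 + (1 − t)(D/E)] = 0.396 × [1 + (1 − 0.35) × 2.22]
    = 0.396 × [1 + 0.65 × 2.22] = 0.396 × 2.4430 = 0.9674
MRP = 8.89% − 3.07% = 5.82%
E(R) = R_f + β_L × MRP = 3.07% + 0.9674 × 5.82% = 8.70%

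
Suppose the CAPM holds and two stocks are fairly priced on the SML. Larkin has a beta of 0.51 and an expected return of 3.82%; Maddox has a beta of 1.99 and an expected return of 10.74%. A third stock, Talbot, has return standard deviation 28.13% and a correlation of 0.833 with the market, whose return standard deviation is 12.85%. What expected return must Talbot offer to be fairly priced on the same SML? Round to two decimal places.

9.96%

MRP = (10.74% − 3.82%) / (1.99 − 0.51) = 4.6757%
R_f = 3.82% − 0.51 × 4.6757% = 1.4354%
β_Talbot = ρ·σ_i/σ_m = 0.833 × 28.13 / 12.85 = 1.8235
E(R_Talbot) = R_f + β × MRP = 1.4354% + 1.8235 × 4.6757% = 9.96%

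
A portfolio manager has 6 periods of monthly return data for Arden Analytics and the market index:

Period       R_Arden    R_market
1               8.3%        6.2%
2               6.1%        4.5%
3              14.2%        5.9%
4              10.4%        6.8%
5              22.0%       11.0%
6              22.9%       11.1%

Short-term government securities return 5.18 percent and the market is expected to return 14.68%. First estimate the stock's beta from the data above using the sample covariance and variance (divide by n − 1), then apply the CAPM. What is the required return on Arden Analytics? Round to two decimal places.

27.97%

Mean R_i = (8.3 + 6.1 + 14.2 + 10.4 + 22.0 + 22.9) / 6 = 13.9833%
Mean R_m = (6.2 + 4.5 + 5.9 + 6.8 + 11.0 + 11.1) / 6 = 7.5833%
Σ(R_i − R̄_i)(R_m − R̄_m) = 93.3583  ⇒  Cov = 93.3583 / 5 = 18.6717
Σ(R_m − R̄_m)² = 38.9083  ⇒  Var(R_m) = 38.9083 / 5 = 7.7817
β = Cov / Var(R_m) = 18.6717 / 7.7817 = 2.3994
MRP = 14.68% − 5.18% = 9.50%
E(R) = R_f + β × MRP = 5.18% + 2.3994 × 9.50% = 27.97%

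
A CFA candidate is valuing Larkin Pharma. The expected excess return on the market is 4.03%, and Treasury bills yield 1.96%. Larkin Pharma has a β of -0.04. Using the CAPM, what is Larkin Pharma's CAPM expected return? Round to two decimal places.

1.80%

E(R) = R_f + β × MRP = 1.96% + -0.04 × 4.03% = 1.80%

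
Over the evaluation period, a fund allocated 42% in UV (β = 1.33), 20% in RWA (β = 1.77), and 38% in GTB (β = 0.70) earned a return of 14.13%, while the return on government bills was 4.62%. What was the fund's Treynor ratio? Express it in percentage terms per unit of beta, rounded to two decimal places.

8.07%

β_P = 0.42×1.33 + 0.20×1.77 + 0.38×0.70 = 1.1786
Treynor = (R_P − R_f) / β_P = (14.13% − 4.62%) / 1.1786 = 9.51% / 1.1786 = 8.07%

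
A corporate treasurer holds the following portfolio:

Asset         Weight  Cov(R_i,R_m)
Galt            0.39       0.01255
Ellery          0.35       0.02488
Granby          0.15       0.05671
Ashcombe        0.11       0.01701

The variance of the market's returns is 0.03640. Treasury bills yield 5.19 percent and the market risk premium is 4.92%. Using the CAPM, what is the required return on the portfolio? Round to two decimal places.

β_Galt = 0.01255 / 0.03640 = 0.3448
β_Ellery = 0.02488 / 0.03640 = 0.6835
β_Granby = 0.05671 / 0.03640 = 1.5580
β_Ashcombe = 0.01701 / 0.03640 = 0.4673
β_P = Σ w_i β_i = 0.39×0.3448 + 0.35×0.6835 + 0.15×1.5580 + 0.11×0.4673 = 0.6588
E(R_P) = R_f + β_P × MRP = 5.19% + 0.6588 × 4.92% = 8.43%

8.43%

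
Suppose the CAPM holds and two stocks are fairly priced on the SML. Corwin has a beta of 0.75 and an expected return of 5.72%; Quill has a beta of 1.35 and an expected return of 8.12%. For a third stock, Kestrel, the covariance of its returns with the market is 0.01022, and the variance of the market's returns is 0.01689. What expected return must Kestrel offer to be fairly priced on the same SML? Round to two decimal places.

MRP = (8.12% − 5.72%) / (1.35 − 0.75) = 4.0000%
R_f = 5.72% − 0.75 × 4.0000% = 2.7200%
β_Kestrel = Cov / Var(R_m) = 0.01022 / 0.01689 = 0.6051
E(R_Kestrel) = R_f + β × MRP = 2.7200% + 0.6051 × 4.0000% = 5.14%

5.14%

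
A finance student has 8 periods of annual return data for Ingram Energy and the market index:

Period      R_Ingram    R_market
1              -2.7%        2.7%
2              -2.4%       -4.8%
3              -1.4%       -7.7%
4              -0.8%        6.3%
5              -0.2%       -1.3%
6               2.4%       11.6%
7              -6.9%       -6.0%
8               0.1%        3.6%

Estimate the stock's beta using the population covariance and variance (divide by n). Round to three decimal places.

0.277

Mean R_i = (-2.7 − 2.4 − 1.4 − 0.8 − 0.2 + 2.4 − 6.9 + 0.1) / 8 = -1.4875%
Mean R_m = (2.7 − 4.8 − 7.7 + 6.3 − 1.3 + 11.6 − 6.0 + 3.6) / 8 = 0.5500%
Σ(R_i − R̄_i)(R_m − R̄_m) = 86.3750  ⇒  Cov = 86.3750 / 8 = 10.7969
Σ(R_m − R̄_m)² = 312.1000  ⇒  Var(R_m) = 312.1000 / 8 = 39.0125
β = Cov / Var(R_m) = 10.7969 / 39.0125 = 0.2768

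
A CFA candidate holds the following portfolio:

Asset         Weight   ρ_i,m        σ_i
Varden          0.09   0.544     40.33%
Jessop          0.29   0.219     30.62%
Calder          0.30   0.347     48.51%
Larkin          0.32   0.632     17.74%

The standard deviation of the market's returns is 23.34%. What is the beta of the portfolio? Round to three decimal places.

β_Varden = 0.544 × 40.33% / 23.34% = 0.9400
β_Jessop = 0.219 × 30.62% / 23.34% = 0.2873
β_Calder = 0.347 × 48.51% / 23.34% = 0.7212
β_Larkin = 0.632 × 17.74% / 23.34% = 0.4804
β_P = Σ w_i β_i = 0.09×0.9400 + 0.29×0.2873 + 0.30×0.7212 + 0.32×0.4804 = 0.5380

0.538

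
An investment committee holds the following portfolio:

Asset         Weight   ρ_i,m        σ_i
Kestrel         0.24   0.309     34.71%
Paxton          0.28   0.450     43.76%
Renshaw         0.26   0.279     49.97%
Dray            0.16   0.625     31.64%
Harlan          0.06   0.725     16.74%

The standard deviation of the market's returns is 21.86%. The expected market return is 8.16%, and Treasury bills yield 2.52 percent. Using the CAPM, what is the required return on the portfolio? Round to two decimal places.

β_Kestrel = 0.309 × 34.71% / 21.86% = 0.4906
β_Paxton = 0.450 × 43.76% / 21.86% = 0.9008
β_Renshaw = 0.279 × 49.97% / 21.86% = 0.6378
β_Dray = 0.625 × 31.64% / 21.86% = 0.9046
β_Harlan = 0.725 × 16.74% / 21.86% = 0.5552
β_P = Σ w_i β_i = 0.24×0.4906 + 0.28×0.9008 + 0.26×0.6378 + 0.16×0.9046 + 0.06×0.5552 = 0.7138
MRP = 8.16% − 2.52% = 5.64%
E(R_P) = R_f + β_P × MRP = 2.52% + 0.7138 × 5.64% = 6.55%

6.55%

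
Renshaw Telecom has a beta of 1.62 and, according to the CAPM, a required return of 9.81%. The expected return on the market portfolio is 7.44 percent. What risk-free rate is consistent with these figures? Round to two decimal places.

3.62%

E(R) = R_f + β(E(R_m) − R_f) = R_f(1 − β) + β·E(R_m)
9.81% = R_f × (1 − 1.62) + 1.62 × 7.44%
9.81% = R_f × -0.62 + 12.0528%
R_f = (9.81% − 12.0528%) / -0.62 = 3.62%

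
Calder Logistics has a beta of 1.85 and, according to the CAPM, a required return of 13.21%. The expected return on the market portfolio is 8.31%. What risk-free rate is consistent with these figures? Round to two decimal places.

E(R) = R_f + β(E(R_m) − R_f) = R_f(1 − β) + β·E(R_m)
13.21% = R_f × (1 − 1.85) + 1.85 × 8.31%
13.21% = R_f × -0.85 + 15.3735%
R_f = (13.21% − 15.3735%) / -0.85 = 2.55%

2.55%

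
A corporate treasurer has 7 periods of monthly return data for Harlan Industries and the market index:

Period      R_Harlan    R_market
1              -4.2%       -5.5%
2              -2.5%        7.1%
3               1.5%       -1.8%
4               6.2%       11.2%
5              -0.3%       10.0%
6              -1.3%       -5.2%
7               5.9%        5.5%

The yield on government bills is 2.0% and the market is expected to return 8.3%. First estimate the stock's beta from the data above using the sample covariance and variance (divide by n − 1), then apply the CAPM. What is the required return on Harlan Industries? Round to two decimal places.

3.92%

Mean R_i = (-4.2 − 2.5 + 1.5 + 6.2 − 0.3 − 1.3 + 5.9) / 7 = 0.7571%
Mean R_m = (-5.5 + 7.1 − 1.8 + 11.2 + 10.0 − 5.2 + 5.5) / 7 = 3.0429%
Σ(R_i − R̄_i)(R_m − R̄_m) = 92.1729  ⇒  Cov = 92.1729 / 6 = 15.3622
Σ(R_m − R̄_m)² = 301.8171  ⇒  Var(R_m) = 301.8171 / 6 = 50.3029
β = Cov / Var(R_m) = 15.3622 / 50.3029 = 0.3054
MRP = 8.3% − 2.0% = 6.30%
E(R) = R_f + β × MRP = 2.0% + 0.3054 × 6.3% = 3.92%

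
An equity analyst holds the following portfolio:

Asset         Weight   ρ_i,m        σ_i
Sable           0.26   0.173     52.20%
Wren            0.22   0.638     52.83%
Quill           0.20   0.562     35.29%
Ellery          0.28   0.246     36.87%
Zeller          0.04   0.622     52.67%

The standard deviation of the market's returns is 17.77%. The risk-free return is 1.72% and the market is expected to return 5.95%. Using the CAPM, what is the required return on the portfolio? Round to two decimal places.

5.90%

β_Sable = 0.173 × 52.20% / 17.77% = 0.5082
β_Wren = 0.638 × 52.83% / 17.77% = 1.8968
β_Quill = 0.562 × 35.29% / 17.77% = 1.1161
β_Ellery = 0.246 × 36.87% / 17.77% = 0.5104
β_Zeller = 0.622 × 52.67% / 17.77% = 1.8436
β_P = Σ w_i β_i = 0.26×0.5082 + 0.22×1.8968 + 0.20×1.1161 + 0.28×0.5104 + 0.04×1.8436 = 0.9893
MRP = 5.95% − 1.72% = 4.23%
E(R_P) = R_f + β_P × MRP = 1.72% + 0.9893 × 4.23% = 5.90%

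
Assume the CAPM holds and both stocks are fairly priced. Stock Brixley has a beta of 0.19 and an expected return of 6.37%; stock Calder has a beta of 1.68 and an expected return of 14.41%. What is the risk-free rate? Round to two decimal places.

5.34%

Both satisfy E(R) = R_f + β·MRP, so the slope of the SML is
MRP = (14.41% − 6.37%) / (1.68 − 0.19) = 8.04% / 1.49 = 5.3960%
R_f = E(R_Brixley) − β_Brixley·MRP = 6.37% − 0.19 × 5.3960% = 5.3448%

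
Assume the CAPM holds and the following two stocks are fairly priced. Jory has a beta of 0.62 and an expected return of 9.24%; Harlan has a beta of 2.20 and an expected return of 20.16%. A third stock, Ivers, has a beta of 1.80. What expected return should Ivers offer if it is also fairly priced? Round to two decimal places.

17.40%

MRP (SML slope) = (20.16% − 9.24%) / (2.20 − 0.62) = 10.92% / 1.58 = 6.9114%
R_f (intercept) = 9.24% − 0.62 × 6.9114% = 4.9549%
E(R_Ivers) = R_f + β × MRP = 4.9549% + 1.80 × 6.9114% = 17.40%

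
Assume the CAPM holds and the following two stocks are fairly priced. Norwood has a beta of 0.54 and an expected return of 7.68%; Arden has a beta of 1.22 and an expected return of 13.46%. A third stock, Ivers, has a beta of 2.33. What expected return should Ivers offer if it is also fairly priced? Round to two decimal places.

MRP (SML slope) = (13.46% − 7.68%) / (1.22 − 0.54) = 5.78% / 0.68 = 8.5000%
R_f (intercept) = 7.68% − 0.54 × 8.5000% = 3.0900%
E(R_Ivers) = R_f + β × MRP = 3.0900% + 2.33 × 8.5000% = 22.90%

22.90%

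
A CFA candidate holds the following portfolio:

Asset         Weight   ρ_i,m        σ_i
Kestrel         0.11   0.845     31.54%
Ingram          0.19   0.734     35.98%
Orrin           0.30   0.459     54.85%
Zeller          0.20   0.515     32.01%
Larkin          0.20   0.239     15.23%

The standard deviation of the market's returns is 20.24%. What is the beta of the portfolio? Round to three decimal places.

0.965

β_Kestrel = 0.845 × 31.54% / 20.24% = 1.3168
β_Ingram = 0.734 × 35.98% / 20.24% = 1.3048
β_Orrin = 0.459 × 54.85% / 20.24% = 1.2439
β_Zeller = 0.515 × 32.01% / 20.24% = 0.8145
β_Larkin = 0.239 × 15.23% / 20.24% = 0.1798
β_P = Σ w_i β_i = 0.11×1.3168 + 0.19×1.3048 + 0.30×1.2439 + 0.20×0.8145 + 0.20×0.1798 = 0.9648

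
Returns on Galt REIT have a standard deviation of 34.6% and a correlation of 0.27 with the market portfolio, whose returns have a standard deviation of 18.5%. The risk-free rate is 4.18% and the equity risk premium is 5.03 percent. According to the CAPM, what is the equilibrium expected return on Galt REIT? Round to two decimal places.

6.72%

β = ρ × σ_i / σ_m = 0.27 × 34.6% / 18.5% = 0.5050
E(R) = 4.18% + 0.5050 × 5.03% = 6.72%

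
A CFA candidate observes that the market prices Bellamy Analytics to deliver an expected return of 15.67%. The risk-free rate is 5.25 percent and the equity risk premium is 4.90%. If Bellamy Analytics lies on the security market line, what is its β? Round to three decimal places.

2.127

β = (E(R) − R_f) / MRP = (15.67% − 5.25%) / 4.90% = 10.42% / 4.90% = 2.127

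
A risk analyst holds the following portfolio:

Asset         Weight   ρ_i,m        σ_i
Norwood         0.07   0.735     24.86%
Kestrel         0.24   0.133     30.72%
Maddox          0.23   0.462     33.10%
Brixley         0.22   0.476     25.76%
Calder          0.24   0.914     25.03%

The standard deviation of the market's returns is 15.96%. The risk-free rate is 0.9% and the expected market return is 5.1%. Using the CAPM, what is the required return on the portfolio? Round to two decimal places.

4.58%

β_Norwood = 0.735 × 24.86% / 15.96% = 1.1449
β_Kestrel = 0.133 × 30.72% / 15.96% = 0.2560
β_Maddox = 0.462 × 33.10% / 15.96% = 0.9582
β_Brixley = 0.476 × 25.76% / 15.96% = 0.7683
β_Calder = 0.914 × 25.03% / 15.96% = 1.4334
β_P = Σ w_i β_i = 0.07×1.1449 + 0.24×0.2560 + 0.23×0.9582 + 0.22×0.7683 + 0.24×1.4334 = 0.8750
MRP = 5.1% − 0.9% = 4.20%
E(R_P) = R_f + β_P × MRP = 0.9% + 0.8750 × 4.2% = 4.58%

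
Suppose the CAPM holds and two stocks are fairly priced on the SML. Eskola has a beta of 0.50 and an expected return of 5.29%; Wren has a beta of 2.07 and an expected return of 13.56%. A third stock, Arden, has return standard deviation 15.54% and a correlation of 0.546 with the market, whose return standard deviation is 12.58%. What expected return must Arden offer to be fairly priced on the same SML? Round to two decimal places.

6.21%

MRP = (13.56% − 5.29%) / (2.07 − 0.50) = 5.2675%
R_f = 5.29% − 0.50 × 5.2675% = 2.6563%
β_Arden = ρ·σ_i/σ_m = 0.546 × 15.54 / 12.58 = 0.6745
E(R_Arden) = R_f + β × MRP = 2.6563% + 0.6745 × 5.2675% = 6.21%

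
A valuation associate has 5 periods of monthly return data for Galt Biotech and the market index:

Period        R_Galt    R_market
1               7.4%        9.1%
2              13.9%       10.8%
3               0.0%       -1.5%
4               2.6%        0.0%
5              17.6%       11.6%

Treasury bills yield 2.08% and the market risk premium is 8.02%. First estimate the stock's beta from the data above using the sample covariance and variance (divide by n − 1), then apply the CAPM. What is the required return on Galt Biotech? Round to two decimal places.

Mean R_i = (7.4 + 13.9 + 0.0 + 2.6 + 17.6) / 5 = 8.3000%
Mean R_m = (9.1 + 10.8 − 1.5 + 0.0 + 11.6) / 5 = 6.0000%
Σ(R_i − R̄_i)(R_m − R̄_m) = 172.6200  ⇒  Cov = 172.6200 / 4 = 43.1550
Σ(R_m − R̄_m)² = 156.2600  ⇒  Var(R_m) = 156.2600 / 4 = 39.0650
β = Cov / Var(R_m) = 43.1550 / 39.0650 = 1.1047
E(R) = R_f + β × MRP = 2.08% + 1.1047 × 8.02% = 10.94%

10.94%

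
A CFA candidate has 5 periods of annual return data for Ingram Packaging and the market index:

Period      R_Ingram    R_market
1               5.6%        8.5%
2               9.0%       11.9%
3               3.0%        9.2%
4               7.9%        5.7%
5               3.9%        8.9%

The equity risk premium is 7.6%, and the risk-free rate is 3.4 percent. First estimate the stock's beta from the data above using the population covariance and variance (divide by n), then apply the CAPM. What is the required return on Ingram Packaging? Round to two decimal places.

Mean R_i = (5.6 + 9.0 + 3.0 + 7.9 + 3.9) / 5 = 5.8800%
Mean R_m = (8.5 + 11.9 + 9.2 + 5.7 + 8.9) / 5 = 8.8400%
Σ(R_i − R̄_i)(R_m − R̄_m) = 2.1440  ⇒  Cov = 2.1440 / 5 = 0.4288
Σ(R_m − R̄_m)² = 19.4720  ⇒  Var(R_m) = 19.4720 / 5 = 3.8944
β = Cov / Var(R_m) = 0.4288 / 3.8944 = 0.1101
E(R) = R_f + β × MRP = 3.4% + 0.1101 × 7.6% = 4.24%

4.24%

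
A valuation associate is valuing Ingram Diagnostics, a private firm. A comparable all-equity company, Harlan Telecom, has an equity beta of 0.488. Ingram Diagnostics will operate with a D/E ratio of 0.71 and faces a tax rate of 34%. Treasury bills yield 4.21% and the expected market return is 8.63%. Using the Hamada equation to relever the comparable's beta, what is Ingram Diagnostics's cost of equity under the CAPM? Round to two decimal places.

β_L = β_U × [1 + (1 − t)(D/E)] = 0.488 × [1 + (1 − 0.34) × 0.71]
    = 0.488 × [1 + 0.66 × 0.71] = 0.488 × 1.4686 = 0.7167
MRP = 8.63% − 4.21% = 4.42%
E(R) = R_f + β_L × MRP = 4.21% + 0.7167 × 4.42% = 7.38%

7.38%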